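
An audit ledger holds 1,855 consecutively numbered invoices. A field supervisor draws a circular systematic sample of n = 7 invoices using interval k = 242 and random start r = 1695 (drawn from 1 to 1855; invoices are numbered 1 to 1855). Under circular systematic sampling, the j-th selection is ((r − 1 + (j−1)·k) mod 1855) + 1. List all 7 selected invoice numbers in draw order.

Selection 1: 1695
Selection 2: 1695 + 242 = 1937 → 1937 − 1855 = 82
Selection 3: 82 + 242 = 324
Selection 4: 324 + 242 = 566
Selection 5: 566 + 242 = 808
Selection 6: 808 + 242 = 1050
Selection 7: 1050 + 242 = 1292

1695, 82, 324, 566, 808, 1050, 1292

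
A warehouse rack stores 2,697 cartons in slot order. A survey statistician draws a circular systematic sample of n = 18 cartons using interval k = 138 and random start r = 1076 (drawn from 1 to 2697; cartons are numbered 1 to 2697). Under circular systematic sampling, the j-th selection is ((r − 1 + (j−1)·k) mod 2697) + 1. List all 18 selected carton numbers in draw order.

Selection 1: 1076
Selection 2: 1076 + 138 = 1214
Selection 3: 1214 + 138 = 1352
Selection 4: 1352 + 138 = 1490
Selection 5: 1490 + 138 = 1628
Selection 6: 1628 + 138 = 1766
Selection 7: 1766 + 138 = 1904
Selection 8: 1904 + 138 = 2042
Selection 9: 2042 + 138 = 2180
Selection 10: 2180 + 138 = 2318
Selection 11: 2318 + 138 = 2456
Selection 12: 2456 + 138 = 2594
Selection 13: 2594 + 138 = 2732 → 2732 − 2697 = 35
Selection 14: 35 + 138 = 173
Selection 15: 173 + 138 = 311
Selection 16: 311 + 138 = 449
Selection 17: 449 + 138 = 587
Selection 18: 587 + 138 = 725

1076, 1214, 1352, 1490, 1628, 1766, 1904, 2042, 2180, 2318, 2456, 2594, 35, 173, 311, 449, 587, 725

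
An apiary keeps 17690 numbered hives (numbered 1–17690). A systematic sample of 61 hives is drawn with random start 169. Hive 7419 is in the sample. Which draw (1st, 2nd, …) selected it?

k = 17690/61 = 290
position = (7419 − 169)/290 + 1 = 7250/290 + 1 = 25 + 1 = 26

26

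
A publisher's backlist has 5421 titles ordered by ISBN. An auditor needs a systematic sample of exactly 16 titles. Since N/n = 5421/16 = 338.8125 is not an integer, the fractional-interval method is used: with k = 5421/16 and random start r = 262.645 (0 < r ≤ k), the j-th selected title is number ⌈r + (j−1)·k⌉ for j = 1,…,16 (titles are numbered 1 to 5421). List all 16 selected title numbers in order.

j=1: r + 0k = 262.645 → ⌈·⌉ = 263
j=2: r + 1k = 601.4575 → ⌈·⌉ = 602
j=3: r + 2k = 940.27 → ⌈·⌉ = 941
j=4: r + 3k = 1279.0825 → ⌈·⌉ = 1280
j=5: r + 4k = 1617.895 → ⌈·⌉ = 1618
j=6: r + 5k = 1956.7075 → ⌈·⌉ = 1957
j=7: r + 6k = 2295.52 → ⌈·⌉ = 2296
j=8: r + 7k = 2634.3325 → ⌈·⌉ = 2635
j=9: r + 8k = 2973.145 → ⌈·⌉ = 2974
j=10: r + 9k = 3311.9575 → ⌈·⌉ = 3312
j=11: r + 10k = 3650.77 → ⌈·⌉ = 3651
j=12: r + 11k = 3989.5825 → ⌈·⌉ = 3990
j=13: r + 12k = 4328.395 → ⌈·⌉ = 4329
j=14: r + 13k = 4667.2075 → ⌈·⌉ = 4668
j=15: r + 14k = 5006.02 → ⌈·⌉ = 5007
j=16: r + 15k = 5344.8325 → ⌈·⌉ = 5345

263, 602, 941, 1280, 1618, 1957, 2296, 2635, 2974, 3312, 3651, 3990, 4329, 4668, 5007, 5345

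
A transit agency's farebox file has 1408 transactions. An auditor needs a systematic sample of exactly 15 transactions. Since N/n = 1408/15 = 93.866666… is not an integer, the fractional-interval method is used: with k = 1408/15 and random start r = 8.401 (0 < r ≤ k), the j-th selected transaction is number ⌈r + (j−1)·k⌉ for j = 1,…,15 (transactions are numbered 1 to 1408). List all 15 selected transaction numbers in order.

j=1: r + 0k = 8.401 → ⌈·⌉ = 9
j=2: r + 1k = 102.267666… → ⌈·⌉ = 103
j=3: r + 2k = 196.134333… → ⌈·⌉ = 197
j=4: r + 3k = 290.001 → ⌈·⌉ = 291
j=5: r + 4k = 383.867666… → ⌈·⌉ = 384
j=6: r + 5k = 477.734333… → ⌈·⌉ = 478
j=7: r + 6k = 571.601 → ⌈·⌉ = 572
j=8: r + 7k = 665.467666… → ⌈·⌉ = 666
j=9: r + 8k = 759.334333… → ⌈·⌉ = 760
j=10: r + 9k = 853.201 → ⌈·⌉ = 854
j=11: r + 10k = 947.067666… → ⌈·⌉ = 948
j=12: r + 11k = 1040.934333… → ⌈·⌉ = 1041
j=13: r + 12k = 1134.801 → ⌈·⌉ = 1135
j=14: r + 13k = 1228.667666… → ⌈·⌉ = 1229
j=15: r + 14k = 1322.534333… → ⌈·⌉ = 1323

9, 103, 197, 291, 384, 478, 572, 666, 760, 854, 948, 1041, 1135, 1229, 1323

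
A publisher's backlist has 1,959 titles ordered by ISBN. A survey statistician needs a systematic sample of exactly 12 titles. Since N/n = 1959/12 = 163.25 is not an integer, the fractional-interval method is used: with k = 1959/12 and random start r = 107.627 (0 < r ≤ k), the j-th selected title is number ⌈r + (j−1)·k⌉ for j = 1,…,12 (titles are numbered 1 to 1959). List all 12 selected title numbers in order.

j=1: r + 0k = 107.627 → ⌈·⌉ = 108
j=2: r + 1k = 270.877 → ⌈·⌉ = 271
j=3: r + 2k = 434.127 → ⌈·⌉ = 435
j=4: r + 3k = 597.377 → ⌈·⌉ = 598
j=5: r + 4k = 760.627 → ⌈·⌉ = 761
j=6: r + 5k = 923.877 → ⌈·⌉ = 924
j=7: r + 6k = 1087.127 → ⌈·⌉ = 1088
j=8: r + 7k = 1250.377 → ⌈·⌉ = 1251
j=9: r + 8k = 1413.627 → ⌈·⌉ = 1414
j=10: r + 9k = 1576.877 → ⌈·⌉ = 1577
j=11: r + 10k = 1740.127 → ⌈·⌉ = 1741
j=12: r + 11k = 1903.377 → ⌈·⌉ = 1904

108, 271, 435, 598, 761, 924, 1088, 1251, 1414, 1577, 1741, 1904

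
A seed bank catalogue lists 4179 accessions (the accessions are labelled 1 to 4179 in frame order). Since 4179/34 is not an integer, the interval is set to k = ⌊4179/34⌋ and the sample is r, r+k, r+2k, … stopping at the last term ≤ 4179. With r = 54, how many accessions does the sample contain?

k = ⌊4179/34⌋ = 122
Achieved size = ⌊(4179 − 54)/122⌋ + 1 = ⌊4125/122⌋ + 1 = 33 + 1 = 34
(last selection: 54 + 33×122 = 4080 ≤ 4179; next would be 4202 > 4179)

34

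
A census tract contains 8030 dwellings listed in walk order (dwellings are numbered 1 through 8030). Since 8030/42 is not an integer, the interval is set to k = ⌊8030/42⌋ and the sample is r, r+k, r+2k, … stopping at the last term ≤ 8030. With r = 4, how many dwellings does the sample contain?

k = ⌊8030/42⌋ = 191
Achieved size = ⌊(8030 − 4)/191⌋ + 1 = ⌊8026/191⌋ + 1 = 42 + 1 = 43
(last selection: 4 + 42×191 = 8026 ≤ 8030; next would be 8217 > 8030)

43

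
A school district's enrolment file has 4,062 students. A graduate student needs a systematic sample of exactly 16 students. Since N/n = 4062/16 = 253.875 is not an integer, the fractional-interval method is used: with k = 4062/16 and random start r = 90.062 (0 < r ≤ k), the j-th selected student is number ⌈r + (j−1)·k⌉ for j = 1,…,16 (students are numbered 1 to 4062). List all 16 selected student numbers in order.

91, 344, 598, 852, 1106, 1360, 1614, 1868, 2122, 2375, 2629, 2883, 3137, 3391, 3645, 3899

j=1: r + 0k = 90.062 → ⌈·⌉ = 91
j=2: r + 1k = 343.937 → ⌈·⌉ = 344
j=3: r + 2k = 597.812 → ⌈·⌉ = 598
j=4: r + 3k = 851.687 → ⌈·⌉ = 852
j=5: r + 4k = 1105.562 → ⌈·⌉ = 1106
j=6: r + 5k = 1359.437 → ⌈·⌉ = 1360
j=7: r + 6k = 1613.312 → ⌈·⌉ = 1614
j=8: r + 7k = 1867.187 → ⌈·⌉ = 1868
j=9: r + 8k = 2121.062 → ⌈·⌉ = 2122
j=10: r + 9k = 2374.937 → ⌈·⌉ = 2375
j=11: r + 10k = 2628.812 → ⌈·⌉ = 2629
j=12: r + 11k = 2882.687 → ⌈·⌉ = 2883
j=13: r + 12k = 3136.562 → ⌈·⌉ = 3137
j=14: r + 13k = 3390.437 → ⌈·⌉ = 3391
j=15: r + 14k = 3644.312 → ⌈·⌉ = 3645
j=16: r + 15k = 3898.187 → ⌈·⌉ = 3899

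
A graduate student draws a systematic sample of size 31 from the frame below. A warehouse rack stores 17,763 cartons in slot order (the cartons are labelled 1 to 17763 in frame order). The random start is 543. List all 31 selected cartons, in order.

543, 1116, 1689, 2262, 2835, 3408, 3981, 4554, 5127, 5700, 6273, 6846, 7419, 7992, 8565, 9138, 9711, 10284, 10857, 11430, 12003, 12576, 13149, 13722, 14295, 14868, 15441, 16014, 16587, 17160, 17733

k = N/n = 17763/31 = 573
carton 1: 543
carton 2: 543 + 573 = 1116
carton 3: 1116 + 573 = 1689
carton 4: 1689 + 573 = 2262
carton 5: 2262 + 573 = 2835
carton 6: 2835 + 573 = 3408
carton 7: 3408 + 573 = 3981
carton 8: 3981 + 573 = 4554
carton 9: 4554 + 573 = 5127
carton 10: 5127 + 573 = 5700
carton 11: 5700 + 573 = 6273
carton 12: 6273 + 573 = 6846
carton 13: 6846 + 573 = 7419
carton 14: 7419 + 573 = 7992
carton 15: 7992 + 573 = 8565
carton 16: 8565 + 573 = 9138
carton 17: 9138 + 573 = 9711
carton 18: 9711 + 573 = 10284
carton 19: 10284 + 573 = 10857
carton 20: 10857 + 573 = 11430
carton 21: 11430 + 573 = 12003
carton 22: 12003 + 573 = 12576
carton 23: 12576 + 573 = 13149
carton 24: 13149 + 573 = 13722
carton 25: 13722 + 573 = 14295
carton 26: 14295 + 573 = 14868
carton 27: 14868 + 573 = 15441
carton 28: 15441 + 573 = 16014
carton 29: 16014 + 573 = 16587
carton 30: 16587 + 573 = 17160
carton 31: 17160 + 573 = 17733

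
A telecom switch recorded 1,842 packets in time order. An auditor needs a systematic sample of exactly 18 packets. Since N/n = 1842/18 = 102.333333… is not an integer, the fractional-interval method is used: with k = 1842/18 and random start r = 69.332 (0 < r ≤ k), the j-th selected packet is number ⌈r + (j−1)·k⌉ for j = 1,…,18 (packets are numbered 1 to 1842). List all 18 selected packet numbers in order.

70, 172, 274, 377, 479, 581, 684, 786, 888, 991, 1093, 1195, 1298, 1400, 1502, 1605, 1707, 1809

j=1: r + 0k = 69.332 → ⌈·⌉ = 70
j=2: r + 1k = 171.665333… → ⌈·⌉ = 172
j=3: r + 2k = 273.998666… → ⌈·⌉ = 274
j=4: r + 3k = 376.332 → ⌈·⌉ = 377
j=5: r + 4k = 478.665333… → ⌈·⌉ = 479
j=6: r + 5k = 580.998666… → ⌈·⌉ = 581
j=7: r + 6k = 683.332 → ⌈·⌉ = 684
j=8: r + 7k = 785.665333… → ⌈·⌉ = 786
j=9: r + 8k = 887.998666… → ⌈·⌉ = 888
j=10: r + 9k = 990.332 → ⌈·⌉ = 991
j=11: r + 10k = 1092.665333… → ⌈·⌉ = 1093
j=12: r + 11k = 1194.998666… → ⌈·⌉ = 1195
j=13: r + 12k = 1297.332 → ⌈·⌉ = 1298
j=14: r + 13k = 1399.665333… → ⌈·⌉ = 1400
j=15: r + 14k = 1501.998666… → ⌈·⌉ = 1502
j=16: r + 15k = 1604.332 → ⌈·⌉ = 1605
j=17: r + 16k = 1706.665333… → ⌈·⌉ = 1707
j=18: r + 17k = 1808.998666… → ⌈·⌉ = 1809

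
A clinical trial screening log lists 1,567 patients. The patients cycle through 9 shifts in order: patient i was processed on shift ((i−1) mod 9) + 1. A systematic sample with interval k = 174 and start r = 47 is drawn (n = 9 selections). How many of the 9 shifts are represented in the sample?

Consecutive selections differ by k = 174, so their shift numbers differ by 174 mod 9 = 3.
gcd(174, 9) = 3, so the sample visits 9/3 = 3 distinct residues mod 9.
Start 47 is shift 2; the shifts hit are 2, 5, 8.

3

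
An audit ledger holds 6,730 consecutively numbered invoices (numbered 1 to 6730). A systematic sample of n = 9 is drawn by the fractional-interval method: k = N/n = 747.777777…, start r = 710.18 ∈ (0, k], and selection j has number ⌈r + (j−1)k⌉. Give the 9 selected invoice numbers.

j=1: r + 0k = 710.18 → ⌈·⌉ = 711
j=2: r + 1k = 1457.957777… → ⌈·⌉ = 1458
j=3: r + 2k = 2205.735555… → ⌈·⌉ = 2206
j=4: r + 3k = 2953.513333… → ⌈·⌉ = 2954
j=5: r + 4k = 3701.291111… → ⌈·⌉ = 3702
j=6: r + 5k = 4449.068888… → ⌈·⌉ = 4450
j=7: r + 6k = 5196.846666… → ⌈·⌉ = 5197
j=8: r + 7k = 5944.624444… → ⌈·⌉ = 5945
j=9: r + 8k = 6692.402222… → ⌈·⌉ = 6693

711, 1458, 2206, 2954, 3702, 4450, 5197, 5945, 6693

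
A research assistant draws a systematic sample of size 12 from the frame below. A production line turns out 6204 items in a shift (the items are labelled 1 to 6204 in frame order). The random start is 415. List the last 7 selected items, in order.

k = N/n = 6204/12 = 517
6th selection = 415 + 5×517 = 3000
7th: 3000 + 517 = 3517
8th: 3517 + 517 = 4034
9th: 4034 + 517 = 4551
10th: 4551 + 517 = 5068
11th: 5068 + 517 = 5585
12th: 5585 + 517 = 6102

3000, 3517, 4034, 4551, 5068, 5585, 6102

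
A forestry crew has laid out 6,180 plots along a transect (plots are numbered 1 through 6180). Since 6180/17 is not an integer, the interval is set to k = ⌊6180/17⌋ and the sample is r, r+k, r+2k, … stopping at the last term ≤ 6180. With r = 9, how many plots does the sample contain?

18

k = ⌊6180/17⌋ = 363
Achieved size = ⌊(6180 − 9)/363⌋ + 1 = ⌊6171/363⌋ + 1 = 17 + 1 = 18
(last selection: 9 + 17×363 = 6180 ≤ 6180; next would be 6543 > 6180)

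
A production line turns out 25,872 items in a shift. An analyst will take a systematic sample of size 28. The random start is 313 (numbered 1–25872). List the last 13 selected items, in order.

14173, 15097, 16021, 16945, 17869, 18793, 19717, 20641, 21565, 22489, 23413, 24337, 25261

k = N/n = 25872/28 = 924
16th selection = 313 + 15×924 = 14173
17th: 14173 + 924 = 15097
18th: 15097 + 924 = 16021
19th: 16021 + 924 = 16945
20th: 16945 + 924 = 17869
21st: 17869 + 924 = 18793
22nd: 18793 + 924 = 19717
23rd: 19717 + 924 = 20641
24th: 20641 + 924 = 21565
25th: 21565 + 924 = 22489
26th: 22489 + 924 = 23413
27th: 23413 + 924 = 24337
28th: 24337 + 924 = 25261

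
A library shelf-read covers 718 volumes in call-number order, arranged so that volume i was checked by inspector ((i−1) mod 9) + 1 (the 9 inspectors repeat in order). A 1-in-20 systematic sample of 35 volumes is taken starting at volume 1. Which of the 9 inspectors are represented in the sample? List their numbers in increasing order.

Consecutive selections differ by k = 20, so their inspector numbers differ by 20 mod 9 = 2.
gcd(20, 9) = 1, so the sample visits 9/1 = 9 distinct residues mod 9.
Start 1 is inspector 1; the inspectors hit are 1, 2, 3, 4, 5, 6, 7, 8, 9.

1, 2, 3, 4, 5, 6, 7, 8, 9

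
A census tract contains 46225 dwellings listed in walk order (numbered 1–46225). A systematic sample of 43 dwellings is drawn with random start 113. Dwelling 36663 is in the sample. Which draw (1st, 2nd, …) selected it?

k = 46225/43 = 1075
position = (36663 − 113)/1075 + 1 = 36550/1075 + 1 = 34 + 1 = 35

35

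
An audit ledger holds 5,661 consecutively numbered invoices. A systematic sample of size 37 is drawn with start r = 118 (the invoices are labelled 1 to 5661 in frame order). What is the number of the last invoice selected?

5626

k = 5661/37 = 153
37th selection = r + (37−1)·k = 118 + 36×153 = 118 + 5508 = 5626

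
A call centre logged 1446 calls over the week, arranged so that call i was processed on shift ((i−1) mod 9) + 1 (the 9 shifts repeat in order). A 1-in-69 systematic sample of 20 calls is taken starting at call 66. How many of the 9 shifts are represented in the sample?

Consecutive selections differ by k = 69, so their shift numbers differ by 69 mod 9 = 6.
gcd(69, 9) = 3, so the sample visits 9/3 = 3 distinct residues mod 9.
Start 66 is shift 3; the shifts hit are 3, 6, 9.

3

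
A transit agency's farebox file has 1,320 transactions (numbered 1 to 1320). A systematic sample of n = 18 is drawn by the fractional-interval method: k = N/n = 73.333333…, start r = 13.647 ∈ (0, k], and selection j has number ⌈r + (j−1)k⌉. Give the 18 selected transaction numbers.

j=1: r + 0k = 13.647 → ⌈·⌉ = 14
j=2: r + 1k = 86.980333… → ⌈·⌉ = 87
j=3: r + 2k = 160.313666… → ⌈·⌉ = 161
j=4: r + 3k = 233.647 → ⌈·⌉ = 234
j=5: r + 4k = 306.980333… → ⌈·⌉ = 307
j=6: r + 5k = 380.313666… → ⌈·⌉ = 381
j=7: r + 6k = 453.647 → ⌈·⌉ = 454
j=8: r + 7k = 526.980333… → ⌈·⌉ = 527
j=9: r + 8k = 600.313666… → ⌈·⌉ = 601
j=10: r + 9k = 673.647 → ⌈·⌉ = 674
j=11: r + 10k = 746.980333… → ⌈·⌉ = 747
j=12: r + 11k = 820.313666… → ⌈·⌉ = 821
j=13: r + 12k = 893.647 → ⌈·⌉ = 894
j=14: r + 13k = 966.980333… → ⌈·⌉ = 967
j=15: r + 14k = 1040.313666… → ⌈·⌉ = 1041
j=16: r + 15k = 1113.647 → ⌈·⌉ = 1114
j=17: r + 16k = 1186.980333… → ⌈·⌉ = 1187
j=18: r + 17k = 1260.313666… → ⌈·⌉ = 1261

14, 87, 161, 234, 307, 381, 454, 527, 601, 674, 747, 821, 894, 967, 1041, 1114, 1187, 1261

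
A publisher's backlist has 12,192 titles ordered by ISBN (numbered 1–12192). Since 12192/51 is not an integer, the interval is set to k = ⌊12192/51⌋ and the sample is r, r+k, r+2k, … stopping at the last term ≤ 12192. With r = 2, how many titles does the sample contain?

52

k = ⌊12192/51⌋ = 239
Achieved size = ⌊(12192 − 2)/239⌋ + 1 = ⌊12190/239⌋ + 1 = 51 + 1 = 52
(last selection: 2 + 51×239 = 12191 ≤ 12192; next would be 12430 > 12192)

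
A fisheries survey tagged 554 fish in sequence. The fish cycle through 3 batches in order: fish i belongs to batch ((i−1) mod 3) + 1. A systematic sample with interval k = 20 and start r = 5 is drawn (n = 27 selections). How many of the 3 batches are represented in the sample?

3

Consecutive selections differ by k = 20, so their batch numbers differ by 20 mod 3 = 2.
gcd(20, 3) = 1, so the sample visits 3/1 = 3 distinct residues mod 3.
Start 5 is batch 2; the batches hit are 1, 2, 3.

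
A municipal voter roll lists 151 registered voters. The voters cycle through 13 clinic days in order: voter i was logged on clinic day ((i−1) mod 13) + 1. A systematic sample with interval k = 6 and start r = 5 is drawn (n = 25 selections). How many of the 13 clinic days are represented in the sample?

13

Consecutive selections differ by k = 6, so their clinic day numbers differ by 6 mod 13 = 6.
gcd(6, 13) = 1, so the sample visits 13/1 = 13 distinct residues mod 13.
Start 5 is clinic day 5; the clinic days hit are 1, 2, 3, 4, 5, 6, 7, 8, 9, 10, 11, 12, 13.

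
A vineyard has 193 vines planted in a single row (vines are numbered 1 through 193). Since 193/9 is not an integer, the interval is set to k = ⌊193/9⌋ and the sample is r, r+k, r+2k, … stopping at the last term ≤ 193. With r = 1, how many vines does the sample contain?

k = ⌊193/9⌋ = 21
Achieved size = ⌊(193 − 1)/21⌋ + 1 = ⌊192/21⌋ + 1 = 9 + 1 = 10
(last selection: 1 + 9×21 = 190 ≤ 193; next would be 211 > 193)

10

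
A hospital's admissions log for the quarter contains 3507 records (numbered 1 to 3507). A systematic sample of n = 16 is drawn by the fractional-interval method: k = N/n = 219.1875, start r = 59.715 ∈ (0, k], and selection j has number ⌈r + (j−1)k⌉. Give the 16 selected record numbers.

j=1: r + 0k = 59.715 → ⌈·⌉ = 60
j=2: r + 1k = 278.9025 → ⌈·⌉ = 279
j=3: r + 2k = 498.09 → ⌈·⌉ = 499
j=4: r + 3k = 717.2775 → ⌈·⌉ = 718
j=5: r + 4k = 936.465 → ⌈·⌉ = 937
j=6: r + 5k = 1155.6525 → ⌈·⌉ = 1156
j=7: r + 6k = 1374.84 → ⌈·⌉ = 1375
j=8: r + 7k = 1594.0275 → ⌈·⌉ = 1595
j=9: r + 8k = 1813.215 → ⌈·⌉ = 1814
j=10: r + 9k = 2032.4025 → ⌈·⌉ = 2033
j=11: r + 10k = 2251.59 → ⌈·⌉ = 2252
j=12: r + 11k = 2470.7775 → ⌈·⌉ = 2471
j=13: r + 12k = 2689.965 → ⌈·⌉ = 2690
j=14: r + 13k = 2909.1525 → ⌈·⌉ = 2910
j=15: r + 14k = 3128.34 → ⌈·⌉ = 3129
j=16: r + 15k = 3347.5275 → ⌈·⌉ = 3348

60, 279, 499, 718, 937, 1156, 1375, 1595, 1814, 2033, 2252, 2471, 2690, 2910, 3129, 3348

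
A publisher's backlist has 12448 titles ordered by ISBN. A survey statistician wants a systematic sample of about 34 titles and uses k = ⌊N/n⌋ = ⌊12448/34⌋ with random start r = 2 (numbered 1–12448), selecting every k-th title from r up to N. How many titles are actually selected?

35

k = ⌊12448/34⌋ = 366
Achieved size = ⌊(12448 − 2)/366⌋ + 1 = ⌊12446/366⌋ + 1 = 34 + 1 = 35
(last selection: 2 + 34×366 = 12446 ≤ 12448; next would be 12812 > 12448)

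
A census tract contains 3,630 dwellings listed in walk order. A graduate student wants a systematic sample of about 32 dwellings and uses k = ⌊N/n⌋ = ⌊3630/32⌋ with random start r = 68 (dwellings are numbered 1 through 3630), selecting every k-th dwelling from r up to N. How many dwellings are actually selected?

32

k = ⌊3630/32⌋ = 113
Achieved size = ⌊(3630 − 68)/113⌋ + 1 = ⌊3562/113⌋ + 1 = 31 + 1 = 32
(last selection: 68 + 31×113 = 3571 ≤ 3630; next would be 3684 > 3630)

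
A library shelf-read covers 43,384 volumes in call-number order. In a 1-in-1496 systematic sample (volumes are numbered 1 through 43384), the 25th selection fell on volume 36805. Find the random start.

901

k = 1496
r = 36805 − (25−1)×1496 = 36805 − 35904 = 901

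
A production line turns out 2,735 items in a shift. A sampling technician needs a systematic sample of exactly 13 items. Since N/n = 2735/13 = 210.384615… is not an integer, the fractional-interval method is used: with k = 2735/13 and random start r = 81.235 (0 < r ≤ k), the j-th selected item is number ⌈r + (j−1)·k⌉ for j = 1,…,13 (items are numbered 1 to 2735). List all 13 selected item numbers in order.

j=1: r + 0k = 81.235 → ⌈·⌉ = 82
j=2: r + 1k = 291.619615… → ⌈·⌉ = 292
j=3: r + 2k = 502.004230… → ⌈·⌉ = 503
j=4: r + 3k = 712.388846… → ⌈·⌉ = 713
j=5: r + 4k = 922.773461… → ⌈·⌉ = 923
j=6: r + 5k = 1133.158076… → ⌈·⌉ = 1134
j=7: r + 6k = 1343.542692… → ⌈·⌉ = 1344
j=8: r + 7k = 1553.927307… → ⌈·⌉ = 1554
j=9: r + 8k = 1764.311923… → ⌈·⌉ = 1765
j=10: r + 9k = 1974.696538… → ⌈·⌉ = 1975
j=11: r + 10k = 2185.081153… → ⌈·⌉ = 2186
j=12: r + 11k = 2395.465769… → ⌈·⌉ = 2396
j=13: r + 12k = 2605.850384… → ⌈·⌉ = 2606

82, 292, 503, 713, 923, 1134, 1344, 1554, 1765, 1975, 2186, 2396, 2606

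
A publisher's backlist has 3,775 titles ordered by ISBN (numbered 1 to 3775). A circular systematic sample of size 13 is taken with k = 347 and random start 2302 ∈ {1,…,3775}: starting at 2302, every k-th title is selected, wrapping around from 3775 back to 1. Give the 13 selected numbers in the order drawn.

Selection 1: 2302
Selection 2: 2302 + 347 = 2649
Selection 3: 2649 + 347 = 2996
Selection 4: 2996 + 347 = 3343
Selection 5: 3343 + 347 = 3690
Selection 6: 3690 + 347 = 4037 → 4037 − 3775 = 262
Selection 7: 262 + 347 = 609
Selection 8: 609 + 347 = 956
Selection 9: 956 + 347 = 1303
Selection 10: 1303 + 347 = 1650
Selection 11: 1650 + 347 = 1997
Selection 12: 1997 + 347 = 2344
Selection 13: 2344 + 347 = 2691

2302, 2649, 2996, 3343, 3690, 262, 609, 956, 1303, 1650, 1997, 2344, 2691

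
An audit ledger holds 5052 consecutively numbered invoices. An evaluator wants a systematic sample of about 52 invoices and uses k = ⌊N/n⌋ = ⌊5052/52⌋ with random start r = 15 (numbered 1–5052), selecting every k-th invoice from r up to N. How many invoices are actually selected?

k = ⌊5052/52⌋ = 97
Achieved size = ⌊(5052 − 15)/97⌋ + 1 = ⌊5037/97⌋ + 1 = 51 + 1 = 52
(last selection: 15 + 51×97 = 4962 ≤ 5052; next would be 5059 > 5052)

52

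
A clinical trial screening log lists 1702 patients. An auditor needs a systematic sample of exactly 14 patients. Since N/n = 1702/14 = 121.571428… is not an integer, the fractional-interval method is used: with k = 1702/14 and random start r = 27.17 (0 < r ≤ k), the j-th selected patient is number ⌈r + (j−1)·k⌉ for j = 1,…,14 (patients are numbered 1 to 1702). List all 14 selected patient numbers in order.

j=1: r + 0k = 27.17 → ⌈·⌉ = 28
j=2: r + 1k = 148.741428… → ⌈·⌉ = 149
j=3: r + 2k = 270.312857… → ⌈·⌉ = 271
j=4: r + 3k = 391.884285… → ⌈·⌉ = 392
j=5: r + 4k = 513.455714… → ⌈·⌉ = 514
j=6: r + 5k = 635.027142… → ⌈·⌉ = 636
j=7: r + 6k = 756.598571… → ⌈·⌉ = 757
j=8: r + 7k = 878.17 → ⌈·⌉ = 879
j=9: r + 8k = 999.741428… → ⌈·⌉ = 1000
j=10: r + 9k = 1121.312857… → ⌈·⌉ = 1122
j=11: r + 10k = 1242.884285… → ⌈·⌉ = 1243
j=12: r + 11k = 1364.455714… → ⌈·⌉ = 1365
j=13: r + 12k = 1486.027142… → ⌈·⌉ = 1487
j=14: r + 13k = 1607.598571… → ⌈·⌉ = 1608

28, 149, 271, 392, 514, 636, 757, 879, 1000, 1122, 1243, 1365, 1487, 1608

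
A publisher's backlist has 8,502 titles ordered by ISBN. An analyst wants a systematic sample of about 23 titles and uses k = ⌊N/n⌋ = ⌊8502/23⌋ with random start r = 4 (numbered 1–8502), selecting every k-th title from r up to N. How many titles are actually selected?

24

k = ⌊8502/23⌋ = 369
Achieved size = ⌊(8502 − 4)/369⌋ + 1 = ⌊8498/369⌋ + 1 = 23 + 1 = 24
(last selection: 4 + 23×369 = 8491 ≤ 8502; next would be 8860 > 8502)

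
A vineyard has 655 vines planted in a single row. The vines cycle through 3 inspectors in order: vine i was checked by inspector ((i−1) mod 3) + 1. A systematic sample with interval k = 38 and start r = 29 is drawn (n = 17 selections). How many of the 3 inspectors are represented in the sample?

3

Consecutive selections differ by k = 38, so their inspector numbers differ by 38 mod 3 = 2.
gcd(38, 3) = 1, so the sample visits 3/1 = 3 distinct residues mod 3.
Start 29 is inspector 2; the inspectors hit are 1, 2, 3.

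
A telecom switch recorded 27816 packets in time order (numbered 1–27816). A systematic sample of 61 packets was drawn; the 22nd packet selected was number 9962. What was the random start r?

386

k = 27816/61 = 456
r = 9962 − (22−1)×456 = 9962 − 9576 = 386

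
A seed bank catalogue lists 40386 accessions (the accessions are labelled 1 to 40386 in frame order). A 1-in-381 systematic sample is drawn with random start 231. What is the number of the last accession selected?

k = 381
106th selection = r + (106−1)·k = 231 + 105×381 = 231 + 40005 = 40236

40236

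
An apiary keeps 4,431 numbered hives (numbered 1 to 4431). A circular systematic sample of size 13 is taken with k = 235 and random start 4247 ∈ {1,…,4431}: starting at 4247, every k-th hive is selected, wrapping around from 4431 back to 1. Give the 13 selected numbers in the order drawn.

4247, 51, 286, 521, 756, 991, 1226, 1461, 1696, 1931, 2166, 2401, 2636

Selection 1: 4247
Selection 2: 4247 + 235 = 4482 → 4482 − 4431 = 51
Selection 3: 51 + 235 = 286
Selection 4: 286 + 235 = 521
Selection 5: 521 + 235 = 756
Selection 6: 756 + 235 = 991
Selection 7: 991 + 235 = 1226
Selection 8: 1226 + 235 = 1461
Selection 9: 1461 + 235 = 1696
Selection 10: 1696 + 235 = 1931
Selection 11: 1931 + 235 = 2166
Selection 12: 2166 + 235 = 2401
Selection 13: 2401 + 235 = 2636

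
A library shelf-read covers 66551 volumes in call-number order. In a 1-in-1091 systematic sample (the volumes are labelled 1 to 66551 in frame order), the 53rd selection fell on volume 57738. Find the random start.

k = 1091
r = 57738 − (53−1)×1091 = 57738 − 56732 = 1006

1006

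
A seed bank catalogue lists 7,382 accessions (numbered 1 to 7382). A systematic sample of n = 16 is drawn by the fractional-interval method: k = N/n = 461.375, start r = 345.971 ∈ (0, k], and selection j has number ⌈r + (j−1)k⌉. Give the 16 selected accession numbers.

j=1: r + 0k = 345.971 → ⌈·⌉ = 346
j=2: r + 1k = 807.346 → ⌈·⌉ = 808
j=3: r + 2k = 1268.721 → ⌈·⌉ = 1269
j=4: r + 3k = 1730.096 → ⌈·⌉ = 1731
j=5: r + 4k = 2191.471 → ⌈·⌉ = 2192
j=6: r + 5k = 2652.846 → ⌈·⌉ = 2653
j=7: r + 6k = 3114.221 → ⌈·⌉ = 3115
j=8: r + 7k = 3575.596 → ⌈·⌉ = 3576
j=9: r + 8k = 4036.971 → ⌈·⌉ = 4037
j=10: r + 9k = 4498.346 → ⌈·⌉ = 4499
j=11: r + 10k = 4959.721 → ⌈·⌉ = 4960
j=12: r + 11k = 5421.096 → ⌈·⌉ = 5422
j=13: r + 12k = 5882.471 → ⌈·⌉ = 5883
j=14: r + 13k = 6343.846 → ⌈·⌉ = 6344
j=15: r + 14k = 6805.221 → ⌈·⌉ = 6806
j=16: r + 15k = 7266.596 → ⌈·⌉ = 7267

346, 808, 1269, 1731, 2192, 2653, 3115, 3576, 4037, 4499, 4960, 5422, 5883, 6344, 6806, 7267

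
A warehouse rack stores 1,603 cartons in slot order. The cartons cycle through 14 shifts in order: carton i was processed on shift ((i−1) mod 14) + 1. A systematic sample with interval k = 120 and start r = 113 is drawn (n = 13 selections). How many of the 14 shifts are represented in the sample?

Consecutive selections differ by k = 120, so their shift numbers differ by 120 mod 14 = 8.
gcd(120, 14) = 2, so the sample visits 14/2 = 7 distinct residues mod 14.
Start 113 is shift 1; the shifts hit are 1, 3, 5, 7, 9, 11, 13.

7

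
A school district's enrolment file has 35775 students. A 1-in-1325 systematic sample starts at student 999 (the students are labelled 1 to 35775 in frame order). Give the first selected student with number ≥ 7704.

8949

k = 1325
Steps past start: ⌈(7704 − 999)/1325⌉ = ⌈6705/1325⌉ = 6
Selected student: 999 + 6×1325 = 8949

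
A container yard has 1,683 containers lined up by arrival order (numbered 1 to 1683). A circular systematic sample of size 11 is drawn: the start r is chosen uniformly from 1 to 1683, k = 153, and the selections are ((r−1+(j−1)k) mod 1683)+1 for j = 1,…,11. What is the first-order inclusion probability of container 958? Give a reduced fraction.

For each position j, as r ranges over 1…1683 the j-th selection hits every container exactly once, so container 958 is selected for exactly 11 of the 1683 starts.
Inclusion probability = 11/1683 = 1/153.

1/153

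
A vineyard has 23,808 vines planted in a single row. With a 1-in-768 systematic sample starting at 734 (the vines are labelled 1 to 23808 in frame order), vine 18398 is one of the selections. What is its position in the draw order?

k = 768
position = (18398 − 734)/768 + 1 = 17664/768 + 1 = 23 + 1 = 24

24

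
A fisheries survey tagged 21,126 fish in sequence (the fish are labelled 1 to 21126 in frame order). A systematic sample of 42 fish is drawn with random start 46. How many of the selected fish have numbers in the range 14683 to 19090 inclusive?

k = 21126/42 = 503
First selection ≥ 14683: 46 + ⌈(14683−46)/503⌉·503 = 46 + 30×503 = 15136
Last selection ≤ 19090: 46 + ⌊(19090−46)/503⌋·503 = 46 + 37×503 = 18657
Count = 37 − 30 + 1 = 8

8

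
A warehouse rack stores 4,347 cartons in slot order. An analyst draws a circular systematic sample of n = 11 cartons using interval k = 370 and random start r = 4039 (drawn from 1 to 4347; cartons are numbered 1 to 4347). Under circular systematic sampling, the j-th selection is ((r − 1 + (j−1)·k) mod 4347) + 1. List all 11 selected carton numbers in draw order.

4039, 62, 432, 802, 1172, 1542, 1912, 2282, 2652, 3022, 3392

Selection 1: 4039
Selection 2: 4039 + 370 = 4409 → 4409 − 4347 = 62
Selection 3: 62 + 370 = 432
Selection 4: 432 + 370 = 802
Selection 5: 802 + 370 = 1172
Selection 6: 1172 + 370 = 1542
Selection 7: 1542 + 370 = 1912
Selection 8: 1912 + 370 = 2282
Selection 9: 2282 + 370 = 2652
Selection 10: 2652 + 370 = 3022
Selection 11: 3022 + 370 = 3392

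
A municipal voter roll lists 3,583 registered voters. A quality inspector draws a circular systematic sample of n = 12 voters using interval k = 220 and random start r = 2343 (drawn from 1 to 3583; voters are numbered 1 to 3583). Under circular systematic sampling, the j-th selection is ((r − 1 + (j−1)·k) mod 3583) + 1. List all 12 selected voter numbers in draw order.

2343, 2563, 2783, 3003, 3223, 3443, 80, 300, 520, 740, 960, 1180

Selection 1: 2343
Selection 2: 2343 + 220 = 2563
Selection 3: 2563 + 220 = 2783
Selection 4: 2783 + 220 = 3003
Selection 5: 3003 + 220 = 3223
Selection 6: 3223 + 220 = 3443
Selection 7: 3443 + 220 = 3663 → 3663 − 3583 = 80
Selection 8: 80 + 220 = 300
Selection 9: 300 + 220 = 520
Selection 10: 520 + 220 = 740
Selection 11: 740 + 220 = 960
Selection 12: 960 + 220 = 1180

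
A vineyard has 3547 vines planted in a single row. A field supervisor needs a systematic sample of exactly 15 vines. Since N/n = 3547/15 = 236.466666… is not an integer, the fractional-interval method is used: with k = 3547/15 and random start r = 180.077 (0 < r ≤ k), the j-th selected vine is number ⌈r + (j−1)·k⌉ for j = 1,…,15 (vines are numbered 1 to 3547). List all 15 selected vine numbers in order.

j=1: r + 0k = 180.077 → ⌈·⌉ = 181
j=2: r + 1k = 416.543666… → ⌈·⌉ = 417
j=3: r + 2k = 653.010333… → ⌈·⌉ = 654
j=4: r + 3k = 889.477 → ⌈·⌉ = 890
j=5: r + 4k = 1125.943666… → ⌈·⌉ = 1126
j=6: r + 5k = 1362.410333… → ⌈·⌉ = 1363
j=7: r + 6k = 1598.877 → ⌈·⌉ = 1599
j=8: r + 7k = 1835.343666… → ⌈·⌉ = 1836
j=9: r + 8k = 2071.810333… → ⌈·⌉ = 2072
j=10: r + 9k = 2308.277 → ⌈·⌉ = 2309
j=11: r + 10k = 2544.743666… → ⌈·⌉ = 2545
j=12: r + 11k = 2781.210333… → ⌈·⌉ = 2782
j=13: r + 12k = 3017.677 → ⌈·⌉ = 3018
j=14: r + 13k = 3254.143666… → ⌈·⌉ = 3255
j=15: r + 14k = 3490.610333… → ⌈·⌉ = 3491

181, 417, 654, 890, 1126, 1363, 1599, 1836, 2072, 2309, 2545, 2782, 3018, 3255, 3491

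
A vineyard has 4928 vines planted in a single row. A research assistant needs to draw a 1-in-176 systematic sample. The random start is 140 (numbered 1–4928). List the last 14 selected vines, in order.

15th selection = 140 + 14×176 = 2604
16th: 2604 + 176 = 2780
17th: 2780 + 176 = 2956
18th: 2956 + 176 = 3132
19th: 3132 + 176 = 3308
20th: 3308 + 176 = 3484
21st: 3484 + 176 = 3660
22nd: 3660 + 176 = 3836
23rd: 3836 + 176 = 4012
24th: 4012 + 176 = 4188
25th: 4188 + 176 = 4364
26th: 4364 + 176 = 4540
27th: 4540 + 176 = 4716
28th: 4716 + 176 = 4892

2604, 2780, 2956, 3132, 3308, 3484, 3660, 3836, 4012, 4188, 4364, 4540, 4716, 4892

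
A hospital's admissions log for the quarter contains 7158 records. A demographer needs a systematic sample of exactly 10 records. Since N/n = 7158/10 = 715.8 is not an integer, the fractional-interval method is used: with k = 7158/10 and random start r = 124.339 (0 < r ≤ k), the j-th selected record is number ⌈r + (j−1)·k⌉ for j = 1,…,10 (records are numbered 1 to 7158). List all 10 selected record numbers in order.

j=1: r + 0k = 124.339 → ⌈·⌉ = 125
j=2: r + 1k = 840.139 → ⌈·⌉ = 841
j=3: r + 2k = 1555.939 → ⌈·⌉ = 1556
j=4: r + 3k = 2271.739 → ⌈·⌉ = 2272
j=5: r + 4k = 2987.539 → ⌈·⌉ = 2988
j=6: r + 5k = 3703.339 → ⌈·⌉ = 3704
j=7: r + 6k = 4419.139 → ⌈·⌉ = 4420
j=8: r + 7k = 5134.939 → ⌈·⌉ = 5135
j=9: r + 8k = 5850.739 → ⌈·⌉ = 5851
j=10: r + 9k = 6566.539 → ⌈·⌉ = 6567

125, 841, 1556, 2272, 2988, 3704, 4420, 5135, 5851, 6567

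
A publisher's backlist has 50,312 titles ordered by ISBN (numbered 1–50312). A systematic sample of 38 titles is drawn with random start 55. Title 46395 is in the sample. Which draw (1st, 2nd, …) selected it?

36

k = 50312/38 = 1324
position = (46395 − 55)/1324 + 1 = 46340/1324 + 1 = 35 + 1 = 36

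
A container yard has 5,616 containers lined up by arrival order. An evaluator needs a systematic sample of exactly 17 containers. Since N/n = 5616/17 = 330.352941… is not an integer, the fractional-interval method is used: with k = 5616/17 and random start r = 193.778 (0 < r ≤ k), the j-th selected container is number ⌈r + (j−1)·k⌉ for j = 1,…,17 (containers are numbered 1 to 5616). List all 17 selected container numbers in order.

j=1: r + 0k = 193.778 → ⌈·⌉ = 194
j=2: r + 1k = 524.130941… → ⌈·⌉ = 525
j=3: r + 2k = 854.483882… → ⌈·⌉ = 855
j=4: r + 3k = 1184.836823… → ⌈·⌉ = 1185
j=5: r + 4k = 1515.189764… → ⌈·⌉ = 1516
j=6: r + 5k = 1845.542705… → ⌈·⌉ = 1846
j=7: r + 6k = 2175.895647… → ⌈·⌉ = 2176
j=8: r + 7k = 2506.248588… → ⌈·⌉ = 2507
j=9: r + 8k = 2836.601529… → ⌈·⌉ = 2837
j=10: r + 9k = 3166.954470… → ⌈·⌉ = 3167
j=11: r + 10k = 3497.307411… → ⌈·⌉ = 3498
j=12: r + 11k = 3827.660352… → ⌈·⌉ = 3828
j=13: r + 12k = 4158.013294… → ⌈·⌉ = 4159
j=14: r + 13k = 4488.366235… → ⌈·⌉ = 4489
j=15: r + 14k = 4818.719176… → ⌈·⌉ = 4819
j=16: r + 15k = 5149.072117… → ⌈·⌉ = 5150
j=17: r + 16k = 5479.425058… → ⌈·⌉ = 5480

194, 525, 855, 1185, 1516, 1846, 2176, 2507, 2837, 3167, 3498, 3828, 4159, 4489, 4819, 5150, 5480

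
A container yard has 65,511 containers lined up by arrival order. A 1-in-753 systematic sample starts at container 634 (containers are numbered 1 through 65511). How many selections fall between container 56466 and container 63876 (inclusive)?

9

k = 753
First selection ≥ 56466: 634 + ⌈(56466−634)/753⌉·753 = 634 + 75×753 = 57109
Last selection ≤ 63876: 634 + ⌊(63876−634)/753⌋·753 = 634 + 83×753 = 63133
Count = 83 − 75 + 1 = 9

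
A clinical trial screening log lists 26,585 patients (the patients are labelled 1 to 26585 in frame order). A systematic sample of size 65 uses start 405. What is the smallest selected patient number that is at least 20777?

20855

k = 26585/65 = 409
Steps past start: ⌈(20777 − 405)/409⌉ = ⌈20372/409⌉ = 50
Selected patient: 405 + 50×409 = 20855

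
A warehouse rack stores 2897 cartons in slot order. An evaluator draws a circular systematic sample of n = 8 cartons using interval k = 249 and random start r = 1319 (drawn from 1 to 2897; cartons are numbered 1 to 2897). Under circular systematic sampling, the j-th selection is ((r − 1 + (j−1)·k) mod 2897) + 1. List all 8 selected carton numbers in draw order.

Selection 1: 1319
Selection 2: 1319 + 249 = 1568
Selection 3: 1568 + 249 = 1817
Selection 4: 1817 + 249 = 2066
Selection 5: 2066 + 249 = 2315
Selection 6: 2315 + 249 = 2564
Selection 7: 2564 + 249 = 2813
Selection 8: 2813 + 249 = 3062 → 3062 − 2897 = 165

1319, 1568, 1817, 2066, 2315, 2564, 2813, 165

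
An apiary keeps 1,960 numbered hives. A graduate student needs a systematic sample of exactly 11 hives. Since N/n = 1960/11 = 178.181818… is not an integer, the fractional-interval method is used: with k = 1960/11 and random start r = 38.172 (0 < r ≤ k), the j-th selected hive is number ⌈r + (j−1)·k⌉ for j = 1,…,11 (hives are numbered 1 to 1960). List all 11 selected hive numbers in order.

j=1: r + 0k = 38.172 → ⌈·⌉ = 39
j=2: r + 1k = 216.353818… → ⌈·⌉ = 217
j=3: r + 2k = 394.535636… → ⌈·⌉ = 395
j=4: r + 3k = 572.717454… → ⌈·⌉ = 573
j=5: r + 4k = 750.899272… → ⌈·⌉ = 751
j=6: r + 5k = 929.081090… → ⌈·⌉ = 930
j=7: r + 6k = 1107.262909… → ⌈·⌉ = 1108
j=8: r + 7k = 1285.444727… → ⌈·⌉ = 1286
j=9: r + 8k = 1463.626545… → ⌈·⌉ = 1464
j=10: r + 9k = 1641.808363… → ⌈·⌉ = 1642
j=11: r + 10k = 1819.990181… → ⌈·⌉ = 1820

39, 217, 395, 573, 751, 930, 1108, 1286, 1464, 1642, 1820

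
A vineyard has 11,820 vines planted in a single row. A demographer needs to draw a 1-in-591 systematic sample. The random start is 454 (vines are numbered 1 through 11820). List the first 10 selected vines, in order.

454, 1045, 1636, 2227, 2818, 3409, 4000, 4591, 5182, 5773

vine 1: 454
vine 2: 454 + 591 = 1045
vine 3: 1045 + 591 = 1636
vine 4: 1636 + 591 = 2227
vine 5: 2227 + 591 = 2818
vine 6: 2818 + 591 = 3409
vine 7: 3409 + 591 = 4000
vine 8: 4000 + 591 = 4591
vine 9: 4591 + 591 = 5182
vine 10: 5182 + 591 = 5773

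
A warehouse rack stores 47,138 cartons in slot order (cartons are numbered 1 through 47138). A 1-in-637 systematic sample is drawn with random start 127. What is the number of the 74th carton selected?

k = 637
74th selection = r + (74−1)·k = 127 + 73×637 = 127 + 46501 = 46628

46628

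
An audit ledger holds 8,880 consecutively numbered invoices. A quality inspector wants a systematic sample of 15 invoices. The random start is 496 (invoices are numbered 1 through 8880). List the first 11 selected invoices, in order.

496, 1088, 1680, 2272, 2864, 3456, 4048, 4640, 5232, 5824, 6416

k = N/n = 8880/15 = 592
invoice 1: 496
invoice 2: 496 + 592 = 1088
invoice 3: 1088 + 592 = 1680
invoice 4: 1680 + 592 = 2272
invoice 5: 2272 + 592 = 2864
invoice 6: 2864 + 592 = 3456
invoice 7: 3456 + 592 = 4048
invoice 8: 4048 + 592 = 4640
invoice 9: 4640 + 592 = 5232
invoice 10: 5232 + 592 = 5824
invoice 11: 5824 + 592 = 6416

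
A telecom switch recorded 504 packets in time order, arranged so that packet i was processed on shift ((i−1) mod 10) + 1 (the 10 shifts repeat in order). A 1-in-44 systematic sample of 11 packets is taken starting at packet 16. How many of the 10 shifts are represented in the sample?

Consecutive selections differ by k = 44, so their shift numbers differ by 44 mod 10 = 4.
gcd(44, 10) = 2, so the sample visits 10/2 = 5 distinct residues mod 10.
Start 16 is shift 6; the shifts hit are 2, 4, 6, 8, 10.

5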